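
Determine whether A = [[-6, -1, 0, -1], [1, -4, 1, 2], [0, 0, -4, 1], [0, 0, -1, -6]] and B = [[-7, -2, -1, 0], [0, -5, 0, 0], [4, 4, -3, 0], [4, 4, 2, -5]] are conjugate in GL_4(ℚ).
No.

Both have characteristic polynomial (x + 5)^4 and minimal polynomial (x + 5)^2. But rank(A + 5I) = 2 for A while rank(B + 5I) = 1 for B, so the number of Jordan blocks at λ = -5 differs. A and B are not similar.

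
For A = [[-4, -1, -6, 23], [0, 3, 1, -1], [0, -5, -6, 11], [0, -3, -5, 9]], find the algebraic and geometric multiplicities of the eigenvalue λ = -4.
The characteristic polynomial is (x - 2)^3(x + 4), so the factor x + 4 appears with exponent 1: the algebraic multiplicity is 1.

rank(A + 4I) = 3, so the eigenspace has dimension 4 - 3 = 1: the geometric multiplicity is 1.

algebraic multiplicity 1, geometric multiplicity 1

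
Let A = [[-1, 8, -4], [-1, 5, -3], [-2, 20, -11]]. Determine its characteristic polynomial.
xI - A = [[x + 1, -8, 4], [1, x - 5, 3], [2, -20, x + 11]].

Expanding det(xI - A) along the first row:
det(xI - A) = + (x + 1)·det([[x - 5, 3], [-20, x + 11]]) - (-8)·det([[1, 3], [2, x + 11]]) + (4)·det([[1, x - 5], [2, -20]]).

Evaluating gives χ_A(x) = x^3 + 7x^2 + 11x + 5 = (x + 1)^2(x + 5).

χ_A(x) = (x + 1)^2(x + 5)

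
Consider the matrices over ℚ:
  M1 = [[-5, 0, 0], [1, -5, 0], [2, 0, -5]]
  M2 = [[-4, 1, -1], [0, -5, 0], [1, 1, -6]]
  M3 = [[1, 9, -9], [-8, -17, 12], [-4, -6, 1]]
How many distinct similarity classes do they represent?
Characteristic polynomials: χ_{M1} = (x + 5)^3, χ_{M2} = (x + 5)^3, χ_{M3} = (x + 5)^3.

{M1, M2, M3}: invariant factors x + 5, (x + 5)^2.

Matrices are similar if and only if their invariant-factor lists agree; the partition into similarity classes is {M1, M2, M3}.

1 class: {M1, M2, M3}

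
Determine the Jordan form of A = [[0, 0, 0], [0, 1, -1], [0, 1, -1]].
The characteristic polynomial is det(xI - A) = x^3, so the eigenvalues are 0 (algebraic multiplicity 3).

For λ = 0: rank(A) = 1, rank(A^2) = 0. The eigenspace has dimension 3 - 1 = 2, so there are 2 Jordan blocks; the rank sequence gives block sizes [2, 1].

Assembling the blocks gives the Jordan form J above.

J = [[0, 1, 0], [0, 0, 0], [0, 0, 0]]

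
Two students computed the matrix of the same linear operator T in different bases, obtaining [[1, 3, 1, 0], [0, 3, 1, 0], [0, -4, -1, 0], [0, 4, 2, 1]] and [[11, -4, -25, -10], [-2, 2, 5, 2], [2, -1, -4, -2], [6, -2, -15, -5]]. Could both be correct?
Two matrices over a field are similar if and only if they have the same invariant factors.

Both A and B have characteristic polynomial (x - 1)^4 and minimal polynomial (x - 1)^3. Computing further, both have invariant factors x - 1, (x - 1)^3. Hence A and B are similar.

Yes.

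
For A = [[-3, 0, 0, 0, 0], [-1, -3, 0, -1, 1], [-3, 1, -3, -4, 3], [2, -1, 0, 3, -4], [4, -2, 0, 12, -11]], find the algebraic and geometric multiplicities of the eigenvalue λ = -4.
The characteristic polynomial is (x + 3)^3(x + 4)^2, so the factor x + 4 appears with exponent 2: the algebraic multiplicity is 2.

rank(A + 4I) = 4, so the eigenspace has dimension 5 - 4 = 1: the geometric multiplicity is 1.

Since 1 < 2, A is not diagonalizable.

algebraic multiplicity 2, geometric multiplicity 1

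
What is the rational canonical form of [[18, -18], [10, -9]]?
The invariant factors of A (the non-unit diagonal entries of the Smith normal form of xI - A over ℚ[x]) are (x - 6)(x - 3), each dividing the next. The characteristic polynomial is their product, (x - 6)(x - 3).

The rational canonical form is the block-diagonal matrix of companion matrices C(f_i):
R = [[0, -18], [1, 9]].

R = [[0, -18], [1, 9]]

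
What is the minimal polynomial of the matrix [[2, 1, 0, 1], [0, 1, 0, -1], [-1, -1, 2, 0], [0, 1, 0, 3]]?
The characteristic polynomial factors as (x - 2)^4. The minimal polynomial is ∏(x - λ)^{k_λ} where k_λ is the size of the largest Jordan block at λ.

For λ = 2: rank(A - 2I) = 2, and the largest Jordan block has size 2 (the smallest k with rank((A - 2I)^k) = rank((A - 2I)^(k+1))).

So m_A(x) = (x - 2)^2.

m_A(x) = (x - 2)^2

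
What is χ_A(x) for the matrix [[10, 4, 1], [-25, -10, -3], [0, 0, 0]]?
xI - A = [[x - 10, -4, -1], [25, x + 10, 3], [0, 0, x]].

Expanding det(xI - A) along the first row:
det(xI - A) = + (x - 10)·det([[x + 10, 3], [0, x]]) - (-4)·det([[25, 3], [0, x]]) + (-1)·det([[25, x + 10], [0, 0]]).

Evaluating gives χ_A(x) = x^3.

χ_A(x) = x^3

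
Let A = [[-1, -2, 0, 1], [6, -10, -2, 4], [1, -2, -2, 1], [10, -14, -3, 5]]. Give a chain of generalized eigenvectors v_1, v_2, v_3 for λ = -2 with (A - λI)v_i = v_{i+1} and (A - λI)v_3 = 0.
v_1 = [[0, 0, 1, 0]]^T, v_2 = [[0, -2, 0, -3]]^T, v_3 = [[1, 4, 1, 7]]^T

We seek v_1 ∈ ker((A + 2I)^3) \ ker((A + 2I)^2), then set v_{i+1} = (A + 2I) v_i.

One such chain is v_1 = [[0, 0, 1, 0]]^T, v_2 = [[0, -2, 0, -3]]^T, v_3 = [[1, 4, 1, 7]]^T. Check: (A + 2I) v_3 = [[0, 0, 0, 0]]^T = 0.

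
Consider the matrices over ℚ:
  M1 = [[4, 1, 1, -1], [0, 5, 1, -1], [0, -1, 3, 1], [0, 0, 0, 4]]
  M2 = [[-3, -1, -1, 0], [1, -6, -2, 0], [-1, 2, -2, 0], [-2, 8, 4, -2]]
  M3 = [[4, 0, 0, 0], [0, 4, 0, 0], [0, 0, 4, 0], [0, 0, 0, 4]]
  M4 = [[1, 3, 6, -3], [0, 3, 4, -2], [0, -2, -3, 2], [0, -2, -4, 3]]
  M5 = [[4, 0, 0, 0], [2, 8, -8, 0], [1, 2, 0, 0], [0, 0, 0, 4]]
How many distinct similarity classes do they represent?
Characteristic polynomials: χ_{M1} = (x - 4)^4, χ_{M2} = (x + 2)(x + 3)(x + 4)^2, χ_{M3} = (x - 4)^4, χ_{M4} = (x - 1)^4, χ_{M5} = (x - 4)^4.

{M1, M5}: invariant factors x - 4, x - 4, (x - 4)^2.

{M2}: invariant factors (x + 2)(x + 3)(x + 4)^2.

{M3}: invariant factors x - 4, x - 4, x - 4, x - 4.

{M4}: invariant factors x - 1, x - 1, (x - 1)^2.

Matrices are similar if and only if their invariant-factor lists agree; the partition into similarity classes is {M1, M5}, {M2}, {M3}, {M4}.

4 classes: {M1, M5}, {M2}, {M3}, {M4}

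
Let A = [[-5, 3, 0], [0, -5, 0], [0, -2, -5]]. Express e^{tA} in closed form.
e^{tA} = [[e^{-5*t}, 3*t*e^{-5*t}, 0], [0, e^{-5*t}, 0], [0, -2*t*e^{-5*t}, e^{-5*t}]]

A has Jordan form J = [[-5, 1, 0], [0, -5, 0], [0, 0, -5]] with A = PJP^{-1}, so e^{tA} = P e^{tJ} P^{-1}.

For a Jordan block J_k(λ), e^{tJ_k(λ)} = e^{λt} · (I + tN + t^2 N^2/2! + ... + t^{k-1} N^{k-1}/(k-1)!) where N is the nilpotent superdiagonal part.

Assembling the blocks and conjugating back gives the entries of e^{tA} as shown above.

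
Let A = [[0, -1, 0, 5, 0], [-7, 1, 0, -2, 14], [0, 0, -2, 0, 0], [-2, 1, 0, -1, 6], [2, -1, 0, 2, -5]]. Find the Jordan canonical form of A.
The characteristic polynomial is det(xI - A) = (x - 1)(x + 2)^4, so the eigenvalues are -2 (algebraic multiplicity 4), 1 (algebraic multiplicity 1).

For λ = -2: rank(A + 2I) = 3, rank((A + 2I)^2) = 2, rank((A + 2I)^3) = 1. The eigenspace has dimension 5 - 3 = 2, so there are 2 Jordan blocks; the rank sequence gives block sizes [3, 1].

For λ = 1: algebraic multiplicity 1 gives one 1×1 block.

Assembling the blocks gives the Jordan form J above.

J = [[-2, 1, 0, 0, 0], [0, -2, 1, 0, 0], [0, 0, -2, 0, 0], [0, 0, 0, -2, 0], [0, 0, 0, 0, 1]]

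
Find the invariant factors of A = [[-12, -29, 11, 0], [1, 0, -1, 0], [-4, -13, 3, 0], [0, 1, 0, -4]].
(x + 1)(x + 4)^3

The Jordan structure of A has elementary divisors (x + 4)^3, (x + 1). Arranging the block sizes at each eigenvalue in decreasing order and taking row products gives the invariant factors.

Invariant factors (smallest first, each dividing the next): (x + 1)(x + 4)^3.

Check: the last factor (x + 1)(x + 4)^3 is the minimal polynomial, and the product (x + 1)(x + 4)^3 is the characteristic polynomial.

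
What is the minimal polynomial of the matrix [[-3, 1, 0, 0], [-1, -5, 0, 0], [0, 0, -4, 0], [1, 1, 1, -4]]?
m_A(x) = (x + 4)^2

The characteristic polynomial factors as (x + 4)^4. The minimal polynomial is ∏(x - λ)^{k_λ} where k_λ is the size of the largest Jordan block at λ.

For λ = -4: rank(A + 4I) = 2, and the largest Jordan block has size 2 (the smallest k with rank((A + 4I)^k) = rank((A + 4I)^(k+1))).

So m_A(x) = (x + 4)^2.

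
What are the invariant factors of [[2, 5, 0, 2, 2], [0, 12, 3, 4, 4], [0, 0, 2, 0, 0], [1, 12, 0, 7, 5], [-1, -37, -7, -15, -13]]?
(x - 2)^2, (x - 2)^3

The Jordan structure of A has elementary divisors (x - 2)^3, (x - 2)^2. Arranging the block sizes at each eigenvalue in decreasing order and taking row products gives the invariant factors.

Invariant factors (smallest first, each dividing the next): (x - 2)^2, (x - 2)^3.

Check: the last factor (x - 2)^3 is the minimal polynomial, and the product (x - 2)^5 is the characteristic polynomial.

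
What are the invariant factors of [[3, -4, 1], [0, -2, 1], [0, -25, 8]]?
The Jordan structure of A has elementary divisors (x - 3)^3. Arranging the block sizes at each eigenvalue in decreasing order and taking row products gives the invariant factors.

Invariant factors (smallest first, each dividing the next): (x - 3)^3.

Check: the last factor (x - 3)^3 is the minimal polynomial, and the product (x - 3)^3 is the characteristic polynomial.

(x - 3)^3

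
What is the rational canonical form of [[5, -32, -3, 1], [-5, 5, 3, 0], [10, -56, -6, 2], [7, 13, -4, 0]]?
The invariant factors of A (the non-unit diagonal entries of the Smith normal form of xI - A over ℚ[x]) are (x - 4)(x^3 + 4x - 2), each dividing the next. The characteristic polynomial is their product, (x - 4)(x^3 + 4x - 2).

The rational canonical form is the block-diagonal matrix of companion matrices C(f_i):
R = [[0, 0, 0, -8], [1, 0, 0, 18], [0, 1, 0, -4], [0, 0, 1, 4]].

Note the characteristic polynomial does not split into linear factors over ℚ, so A has no Jordan form over ℚ; the rational canonical form exists over any field.

R = [[0, 0, 0, -8], [1, 0, 0, 18], [0, 1, 0, -4], [0, 0, 1, 4]]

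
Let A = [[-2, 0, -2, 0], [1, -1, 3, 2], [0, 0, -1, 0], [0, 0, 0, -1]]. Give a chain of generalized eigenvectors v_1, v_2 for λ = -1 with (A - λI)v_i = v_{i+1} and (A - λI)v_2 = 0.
We seek v_1 ∈ ker((A + I)^2) \ ker(A + I), then set v_{i+1} = (A + I) v_i.

One such chain is v_1 = [[-2, 0, 1, 0]]^T, v_2 = [[0, 1, 0, 0]]^T. Check: (A + I) v_2 = [[0, 0, 0, 0]]^T = 0.

v_1 = [[-2, 0, 1, 0]]^T, v_2 = [[0, 1, 0, 0]]^T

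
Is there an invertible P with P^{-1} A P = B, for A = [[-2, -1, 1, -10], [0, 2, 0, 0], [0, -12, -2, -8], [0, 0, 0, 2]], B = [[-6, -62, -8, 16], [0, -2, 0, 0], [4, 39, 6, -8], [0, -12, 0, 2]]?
Two matrices over a field are similar if and only if they have the same invariant factors.

Both A and B have characteristic polynomial (x - 2)^2(x + 2)^2 and minimal polynomial (x - 2)(x + 2)^2. Computing further, both have invariant factors x - 2, (x - 2)(x + 2)^2. Hence A and B are similar.

Yes.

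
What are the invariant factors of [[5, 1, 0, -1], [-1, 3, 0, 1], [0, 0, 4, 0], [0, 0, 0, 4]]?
x - 4, x - 4, (x - 4)^2

The Jordan structure of A has elementary divisors (x - 4)^2, (x - 4), (x - 4). Arranging the block sizes at each eigenvalue in decreasing order and taking row products gives the invariant factors.

Invariant factors (smallest first, each dividing the next): x - 4, x - 4, (x - 4)^2.

Check: the last factor (x - 4)^2 is the minimal polynomial, and the product (x - 4)^4 is the characteristic polynomial.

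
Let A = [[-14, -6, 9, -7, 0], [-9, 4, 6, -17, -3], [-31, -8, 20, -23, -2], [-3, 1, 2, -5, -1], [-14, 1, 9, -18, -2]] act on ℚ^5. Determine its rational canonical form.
R = [[0, -1, 0, 0, 0], [1, 2, 0, 0, 0], [0, 0, 0, 0, -1], [0, 0, 1, 0, 1], [0, 0, 0, 1, 1]]

The invariant factors of A (the non-unit diagonal entries of the Smith normal form of xI - A over ℚ[x]) are (x - 1)^2, (x - 1)^2(x + 1), each dividing the next. The characteristic polynomial is their product, (x - 1)^4(x + 1).

The rational canonical form is the block-diagonal matrix of companion matrices C(f_i):
R = [[0, -1, 0, 0, 0], [1, 2, 0, 0, 0], [0, 0, 0, 0, -1], [0, 0, 1, 0, 1], [0, 0, 0, 1, 1]].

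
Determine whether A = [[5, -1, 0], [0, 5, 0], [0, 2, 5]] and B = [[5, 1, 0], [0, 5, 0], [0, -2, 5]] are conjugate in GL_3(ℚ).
Yes.

Two matrices over a field are similar if and only if they have the same invariant factors.

Both A and B have characteristic polynomial (x - 5)^3 and minimal polynomial (x - 5)^2. Computing further, both have invariant factors x - 5, (x - 5)^2. Hence A and B are similar.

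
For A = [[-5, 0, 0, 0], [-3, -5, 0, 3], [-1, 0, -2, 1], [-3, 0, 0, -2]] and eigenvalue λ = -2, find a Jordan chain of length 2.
v_1 = [[0, 1, 0, 1]]^T, v_2 = [[0, 0, 1, 0]]^T

We seek v_1 ∈ ker((A + 2I)^2) \ ker(A + 2I), then set v_{i+1} = (A + 2I) v_i.

One such chain is v_1 = [[0, 1, 0, 1]]^T, v_2 = [[0, 0, 1, 0]]^T. Check: (A + 2I) v_2 = [[0, 0, 0, 0]]^T = 0.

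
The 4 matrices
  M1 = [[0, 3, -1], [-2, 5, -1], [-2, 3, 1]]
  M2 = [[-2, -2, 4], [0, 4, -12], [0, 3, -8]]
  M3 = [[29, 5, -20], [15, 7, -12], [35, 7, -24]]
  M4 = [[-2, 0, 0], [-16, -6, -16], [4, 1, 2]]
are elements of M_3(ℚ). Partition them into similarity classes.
3 classes: {M1}, {M2, M4}, {M3}

Characteristic polynomials: χ_{M1} = (x - 2)^3, χ_{M2} = (x + 2)^3, χ_{M3} = (x - 4)^3, χ_{M4} = (x + 2)^3.

{M1}: invariant factors x - 2, (x - 2)^2.

{M2, M4}: invariant factors x + 2, (x + 2)^2.

{M3}: invariant factors x - 4, (x - 4)^2.

Matrices are similar if and only if their invariant-factor lists agree; the partition into similarity classes is {M1}, {M2, M4}, {M3}.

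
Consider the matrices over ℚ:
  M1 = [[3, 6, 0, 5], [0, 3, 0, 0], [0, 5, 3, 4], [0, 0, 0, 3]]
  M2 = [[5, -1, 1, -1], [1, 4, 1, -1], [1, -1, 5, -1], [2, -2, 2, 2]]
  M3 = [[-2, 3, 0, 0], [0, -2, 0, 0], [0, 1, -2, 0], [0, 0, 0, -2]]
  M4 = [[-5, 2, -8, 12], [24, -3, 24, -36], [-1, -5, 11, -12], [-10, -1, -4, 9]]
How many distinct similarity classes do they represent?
Characteristic polynomials: χ_{M1} = (x - 3)^4, χ_{M2} = (x - 4)^4, χ_{M3} = (x + 2)^4, χ_{M4} = (x - 3)^4.

{M1, M4}: invariant factors (x - 3)^2, (x - 3)^2.

{M2}: invariant factors x - 4, (x - 4)^3.

{M3}: invariant factors x + 2, x + 2, (x + 2)^2.

Matrices are similar if and only if their invariant-factor lists agree; the partition into similarity classes is {M1, M4}, {M2}, {M3}.

3 classes: {M1, M4}, {M2}, {M3}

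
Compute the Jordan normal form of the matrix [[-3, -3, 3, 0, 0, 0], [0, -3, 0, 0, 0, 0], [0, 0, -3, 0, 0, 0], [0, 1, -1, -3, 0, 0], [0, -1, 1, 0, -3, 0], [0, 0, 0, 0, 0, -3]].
The characteristic polynomial is det(xI - A) = (x + 3)^6, so the eigenvalues are -3 (algebraic multiplicity 6).

For λ = -3: rank(A + 3I) = 1, rank((A + 3I)^2) = 0. The eigenspace has dimension 6 - 1 = 5, so there are 5 Jordan blocks; the rank sequence gives block sizes [2, 1, 1, 1, 1].

Assembling the blocks gives the Jordan form J above.

J = [[-3, 1, 0, 0, 0, 0], [0, -3, 0, 0, 0, 0], [0, 0, -3, 0, 0, 0], [0, 0, 0, -3, 0, 0], [0, 0, 0, 0, -3, 0], [0, 0, 0, 0, 0, -3]]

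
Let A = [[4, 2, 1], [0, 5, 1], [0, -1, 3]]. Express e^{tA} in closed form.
A has Jordan form J = [[4, 1, 0], [0, 4, 1], [0, 0, 4]] with A = PJP^{-1}, so e^{tA} = P e^{tJ} P^{-1}.

For a Jordan block J_k(λ), e^{tJ_k(λ)} = e^{λt} · (I + tN + t^2 N^2/2! + ... + t^{k-1} N^{k-1}/(k-1)!) where N is the nilpotent superdiagonal part.

Assembling the blocks and conjugating back gives the entries of e^{tA} as shown above.

e^{tA} = [[e^{4*t}, t*(t + 4)*e^{4*t}/2, t*(t + 2)*e^{4*t}/2], [0, (t + 1)*e^{4*t}, t*e^{4*t}], [0, -t*e^{4*t}, (1 - t)*e^{4*t}]]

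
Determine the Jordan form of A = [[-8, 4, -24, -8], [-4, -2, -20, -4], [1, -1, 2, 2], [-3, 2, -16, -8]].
J = [[-4, 1, 0, 0], [0, -4, 0, 0], [0, 0, -4, 1], [0, 0, 0, -4]]

The characteristic polynomial is det(xI - A) = (x + 4)^4, so the eigenvalues are -4 (algebraic multiplicity 4).

For λ = -4: rank(A + 4I) = 2, rank((A + 4I)^2) = 0. The eigenspace has dimension 4 - 2 = 2, so there are 2 Jordan blocks; the rank sequence gives block sizes [2, 2].

Assembling the blocks gives the Jordan form J above.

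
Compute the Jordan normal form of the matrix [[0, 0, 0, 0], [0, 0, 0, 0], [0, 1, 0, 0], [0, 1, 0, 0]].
The characteristic polynomial is det(xI - A) = x^4, so the eigenvalues are 0 (algebraic multiplicity 4).

For λ = 0: rank(A) = 1, rank(A^2) = 0. The eigenspace has dimension 4 - 1 = 3, so there are 3 Jordan blocks; the rank sequence gives block sizes [2, 1, 1].

Assembling the blocks gives the Jordan form J above.

J = [[0, 1, 0, 0], [0, 0, 0, 0], [0, 0, 0, 0], [0, 0, 0, 0]]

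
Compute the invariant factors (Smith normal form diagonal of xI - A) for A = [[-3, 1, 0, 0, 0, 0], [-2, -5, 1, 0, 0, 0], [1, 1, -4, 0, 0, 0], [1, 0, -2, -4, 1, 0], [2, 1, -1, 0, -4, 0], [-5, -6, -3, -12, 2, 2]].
The Jordan structure of A has elementary divisors (x + 4)^3, (x + 4)^2, (x - 2). Arranging the block sizes at each eigenvalue in decreasing order and taking row products gives the invariant factors.

Invariant factors (smallest first, each dividing the next): (x + 4)^2, (x - 2)(x + 4)^3.

Check: the last factor (x - 2)(x + 4)^3 is the minimal polynomial, and the product (x - 2)(x + 4)^5 is the characteristic polynomial.

(x + 4)^2, (x - 2)(x + 4)^3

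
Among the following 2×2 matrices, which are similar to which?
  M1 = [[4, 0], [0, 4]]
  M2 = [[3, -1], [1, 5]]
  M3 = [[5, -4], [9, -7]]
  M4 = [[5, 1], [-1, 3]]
Characteristic polynomials: χ_{M1} = (x - 4)^2, χ_{M2} = (x - 4)^2, χ_{M3} = (x + 1)^2, χ_{M4} = (x - 4)^2.

{M1}: invariant factors x - 4, x - 4.

{M2, M4}: invariant factors (x - 4)^2.

{M3}: invariant factors (x + 1)^2.

Matrices are similar if and only if their invariant-factor lists agree; the partition into similarity classes is {M1}, {M2, M4}, {M3}.

3 classes: {M1}, {M2, M4}, {M3}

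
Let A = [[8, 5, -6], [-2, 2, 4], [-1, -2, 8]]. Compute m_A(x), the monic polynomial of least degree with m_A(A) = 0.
m_A(x) = (x - 6)^3

The characteristic polynomial factors as (x - 6)^3. The minimal polynomial is ∏(x - λ)^{k_λ} where k_λ is the size of the largest Jordan block at λ.

For λ = 6: rank(A - 6I) = 2, and the largest Jordan block has size 3 (the smallest k with rank((A - 6I)^k) = rank((A - 6I)^(k+1))).

So m_A(x) = (x - 6)^3.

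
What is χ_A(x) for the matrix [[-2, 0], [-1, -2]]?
χ_A(x) = (x + 2)^2

xI - A = [[x + 2, 0], [1, x + 2]].

Expanding det(xI - A) along the first row:
det(xI - A) = + (x + 2)·det([[x + 2]]) - (0)·det([[1]]).

Evaluating gives χ_A(x) = x^2 + 4x + 4 = (x + 2)^2.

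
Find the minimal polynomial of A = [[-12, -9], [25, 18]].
The characteristic polynomial factors as (x - 3)^2. The minimal polynomial is ∏(x - λ)^{k_λ} where k_λ is the size of the largest Jordan block at λ.

For λ = 3: rank(A - 3I) = 1, and the largest Jordan block has size 2 (the smallest k with rank((A - 3I)^k) = rank((A - 3I)^(k+1))).

So m_A(x) = (x - 3)^2.

m_A(x) = (x - 3)^2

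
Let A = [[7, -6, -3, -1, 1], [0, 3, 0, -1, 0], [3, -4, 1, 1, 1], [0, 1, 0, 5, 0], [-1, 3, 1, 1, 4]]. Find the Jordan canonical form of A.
J = [[4, 1, 0, 0, 0], [0, 4, 1, 0, 0], [0, 0, 4, 0, 0], [0, 0, 0, 4, 1], [0, 0, 0, 0, 4]]

The characteristic polynomial is det(xI - A) = (x - 4)^5, so the eigenvalues are 4 (algebraic multiplicity 5).

For λ = 4: rank(A - 4I) = 3, rank((A - 4I)^2) = 1, rank((A - 4I)^3) = 0. The eigenspace has dimension 5 - 3 = 2, so there are 2 Jordan blocks; the rank sequence gives block sizes [3, 2].

Assembling the blocks gives the Jordan form J above.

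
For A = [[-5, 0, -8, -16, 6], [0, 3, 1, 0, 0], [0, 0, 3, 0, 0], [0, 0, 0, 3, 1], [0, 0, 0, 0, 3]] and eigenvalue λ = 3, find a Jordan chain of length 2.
v_1 = [[-1, 0, 1, 0, 0]]^T, v_2 = [[0, 1, 0, 0, 0]]^T

We seek v_1 ∈ ker((A - 3I)^2) \ ker(A - 3I), then set v_{i+1} = (A - 3I) v_i.

One such chain is v_1 = [[-1, 0, 1, 0, 0]]^T, v_2 = [[0, 1, 0, 0, 0]]^T. Check: (A - 3I) v_2 = [[0, 0, 0, 0, 0]]^T = 0.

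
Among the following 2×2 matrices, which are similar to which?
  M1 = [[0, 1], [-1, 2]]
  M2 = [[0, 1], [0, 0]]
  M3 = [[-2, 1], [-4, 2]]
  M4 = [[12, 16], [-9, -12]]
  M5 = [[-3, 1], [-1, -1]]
3 classes: {M1}, {M2, M3, M4}, {M5}

Characteristic polynomials: χ_{M1} = (x - 1)^2, χ_{M2} = x^2, χ_{M3} = x^2, χ_{M4} = x^2, χ_{M5} = (x + 2)^2.

{M1}: invariant factors (x - 1)^2.

{M2, M3, M4}: invariant factors x^2.

{M5}: invariant factors (x + 2)^2.

Matrices are similar if and only if their invariant-factor lists agree; the partition into similarity classes is {M1}, {M2, M3, M4}, {M5}.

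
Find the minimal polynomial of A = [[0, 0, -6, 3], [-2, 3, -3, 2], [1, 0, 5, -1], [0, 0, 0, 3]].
m_A(x) = (x - 3)^2(x - 2)

The characteristic polynomial factors as (x - 3)^3(x - 2). The minimal polynomial is ∏(x - λ)^{k_λ} where k_λ is the size of the largest Jordan block at λ.

For λ = 2: rank(A - 2I) = 3, and the largest Jordan block has size 1 (the smallest k with rank((A - 2I)^k) = rank((A - 2I)^(k+1))).
For λ = 3: rank(A - 3I) = 2, and the largest Jordan block has size 2 (the smallest k with rank((A - 3I)^k) = rank((A - 3I)^(k+1))).

So m_A(x) = (x - 3)^2(x - 2).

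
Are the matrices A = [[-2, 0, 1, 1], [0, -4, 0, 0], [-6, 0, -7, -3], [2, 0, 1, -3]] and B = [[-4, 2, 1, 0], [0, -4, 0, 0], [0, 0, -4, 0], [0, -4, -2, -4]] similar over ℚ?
Two matrices over a field are similar if and only if they have the same invariant factors.

Both A and B have characteristic polynomial (x + 4)^4 and minimal polynomial (x + 4)^2. Computing further, both have invariant factors x + 4, x + 4, (x + 4)^2. Hence A and B are similar.

Yes.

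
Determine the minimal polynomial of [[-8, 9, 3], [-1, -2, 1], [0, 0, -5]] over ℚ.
m_A(x) = (x + 5)^2

The characteristic polynomial factors as (x + 5)^3. The minimal polynomial is ∏(x - λ)^{k_λ} where k_λ is the size of the largest Jordan block at λ.

For λ = -5: rank(A + 5I) = 1, and the largest Jordan block has size 2 (the smallest k with rank((A + 5I)^k) = rank((A + 5I)^(k+1))).

So m_A(x) = (x + 5)^2.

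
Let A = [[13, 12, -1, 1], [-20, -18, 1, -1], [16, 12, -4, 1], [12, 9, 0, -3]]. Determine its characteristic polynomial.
xI - A = [[x - 13, -12, 1, -1], [20, x + 18, -1, 1], [-16, -12, x + 4, -1], [-12, -9, 0, x + 3]].

Expanding det(xI - A) along the first row:
det(xI - A) = + (x - 13)·det([[x + 18, -1, 1], [-12, x + 4, -1], [-9, 0, x + 3]]) - (-12)·det([[20, -1, 1], [-16, x + 4, -1], [-12, 0, x + 3]]) + (1)·det([[20, x + 18, 1], [-16, -12, -1], [-12, -9, x + 3]]) - (-1)·det([[20, x + 18, -1], [-16, -12, x + 4], [-12, -9, 0]]).

Evaluating gives χ_A(x) = x^4 + 12x^3 + 54x^2 + 108x + 81 = (x + 3)^4.

χ_A(x) = (x + 3)^4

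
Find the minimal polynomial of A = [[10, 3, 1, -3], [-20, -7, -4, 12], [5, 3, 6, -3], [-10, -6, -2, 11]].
The characteristic polynomial factors as (x - 5)^4. The minimal polynomial is ∏(x - λ)^{k_λ} where k_λ is the size of the largest Jordan block at λ.

For λ = 5: rank(A - 5I) = 1, and the largest Jordan block has size 2 (the smallest k with rank((A - 5I)^k) = rank((A - 5I)^(k+1))).

So m_A(x) = (x - 5)^2.

m_A(x) = (x - 5)^2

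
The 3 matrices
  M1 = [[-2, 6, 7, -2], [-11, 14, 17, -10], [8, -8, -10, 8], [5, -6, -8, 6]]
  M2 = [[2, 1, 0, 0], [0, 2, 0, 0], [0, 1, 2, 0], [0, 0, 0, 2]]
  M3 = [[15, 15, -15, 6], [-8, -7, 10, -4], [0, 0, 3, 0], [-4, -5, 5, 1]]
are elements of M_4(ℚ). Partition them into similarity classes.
3 classes: {M1}, {M2}, {M3}

Characteristic polynomials: χ_{M1} = (x - 2)^4, χ_{M2} = (x - 2)^4, χ_{M3} = (x - 3)^4.

{M1}: invariant factors x - 2, (x - 2)^3.

{M2}: invariant factors x - 2, x - 2, (x - 2)^2.

{M3}: invariant factors x - 3, x - 3, (x - 3)^2.

Matrices are similar if and only if their invariant-factor lists agree; the partition into similarity classes is {M1}, {M2}, {M3}.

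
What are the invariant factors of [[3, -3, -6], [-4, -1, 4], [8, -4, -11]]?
The Jordan structure of A has elementary divisors (x + 3)^2, (x + 3). Arranging the block sizes at each eigenvalue in decreasing order and taking row products gives the invariant factors.

Invariant factors (smallest first, each dividing the next): x + 3, (x + 3)^2.

Check: the last factor (x + 3)^2 is the minimal polynomial, and the product (x + 3)^3 is the characteristic polynomial.

x + 3, (x + 3)^2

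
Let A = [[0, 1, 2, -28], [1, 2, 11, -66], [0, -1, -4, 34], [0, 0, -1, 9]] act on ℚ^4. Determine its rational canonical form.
The invariant factors of A (the non-unit diagonal entries of the Smith normal form of xI - A over ℚ[x]) are (x - 3)(x - 2)(x^2 - 2x + 2), each dividing the next. The characteristic polynomial is their product, (x - 3)(x - 2)(x^2 - 2x + 2).

The rational canonical form is the block-diagonal matrix of companion matrices C(f_i):
R = [[0, 0, 0, -12], [1, 0, 0, 22], [0, 1, 0, -18], [0, 0, 1, 7]].

Note the characteristic polynomial does not split into linear factors over ℚ, so A has no Jordan form over ℚ; the rational canonical form exists over any field.

R = [[0, 0, 0, -12], [1, 0, 0, 22], [0, 1, 0, -18], [0, 0, 1, 7]]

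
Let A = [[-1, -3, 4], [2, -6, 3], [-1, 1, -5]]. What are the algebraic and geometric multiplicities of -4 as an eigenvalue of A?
The characteristic polynomial is (x + 4)^3, so the factor x + 4 appears with exponent 3: the algebraic multiplicity is 3.

rank(A + 4I) = 2, so the eigenspace has dimension 3 - 2 = 1: the geometric multiplicity is 1.

Since 1 < 3, A is not diagonalizable.

algebraic multiplicity 3, geometric multiplicity 1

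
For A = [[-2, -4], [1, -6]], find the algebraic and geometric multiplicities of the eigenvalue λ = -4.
algebraic multiplicity 2, geometric multiplicity 1

The characteristic polynomial is (x + 4)^2, so the factor x + 4 appears with exponent 2: the algebraic multiplicity is 2.

rank(A + 4I) = 1, so the eigenspace has dimension 2 - 1 = 1: the geometric multiplicity is 1.

Since 1 < 2, A is not diagonalizable.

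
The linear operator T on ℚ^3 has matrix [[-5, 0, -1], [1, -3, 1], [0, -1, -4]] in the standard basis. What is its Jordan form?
J = [[-4, 1, 0], [0, -4, 1], [0, 0, -4]]

The characteristic polynomial is det(xI - A) = (x + 4)^3, so the eigenvalues are -4 (algebraic multiplicity 3).

For λ = -4: rank(A + 4I) = 2, rank((A + 4I)^2) = 1, rank((A + 4I)^3) = 0. The eigenspace has dimension 3 - 2 = 1, so there is 1 Jordan block; the rank sequence gives block sizes [3].

Assembling the blocks gives the Jordan form J above.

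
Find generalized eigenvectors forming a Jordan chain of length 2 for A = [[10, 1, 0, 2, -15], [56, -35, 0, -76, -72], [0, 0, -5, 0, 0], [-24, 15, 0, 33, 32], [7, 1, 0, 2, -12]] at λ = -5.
We seek v_1 ∈ ker((A + 5I)^2) \ ker(A + 5I), then set v_{i+1} = (A + 5I) v_i.

One such chain is v_1 = [[-1, 3, 0, -1, -1]]^T, v_2 = [[1, 2, 0, -1, 1]]^T. Check: (A + 5I) v_2 = [[0, 0, 0, 0, 0]]^T = 0.

v_1 = [[-1, 3, 0, -1, -1]]^T, v_2 = [[1, 2, 0, -1, 1]]^T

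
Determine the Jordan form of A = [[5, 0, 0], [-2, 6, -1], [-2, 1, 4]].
The characteristic polynomial is det(xI - A) = (x - 5)^3, so the eigenvalues are 5 (algebraic multiplicity 3).

For λ = 5: rank(A - 5I) = 1, rank((A - 5I)^2) = 0. The eigenspace has dimension 3 - 1 = 2, so there are 2 Jordan blocks; the rank sequence gives block sizes [2, 1].

Assembling the blocks gives the Jordan form J above.

J = [[5, 1, 0], [0, 5, 0], [0, 0, 5]]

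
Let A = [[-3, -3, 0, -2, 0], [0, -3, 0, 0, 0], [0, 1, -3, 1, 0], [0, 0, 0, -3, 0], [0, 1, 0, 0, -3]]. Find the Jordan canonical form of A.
The characteristic polynomial is det(xI - A) = (x + 3)^5, so the eigenvalues are -3 (algebraic multiplicity 5).

For λ = -3: rank(A + 3I) = 2, rank((A + 3I)^2) = 0. The eigenspace has dimension 5 - 2 = 3, so there are 3 Jordan blocks; the rank sequence gives block sizes [2, 2, 1].

Assembling the blocks gives the Jordan form J above.

J = [[-3, 1, 0, 0, 0], [0, -3, 0, 0, 0], [0, 0, -3, 1, 0], [0, 0, 0, -3, 0], [0, 0, 0, 0, -3]]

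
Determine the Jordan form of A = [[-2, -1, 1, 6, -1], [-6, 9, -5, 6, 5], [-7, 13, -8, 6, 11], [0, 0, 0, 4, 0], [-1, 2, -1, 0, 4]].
The characteristic polynomial is det(xI - A) = (x - 4)^2(x - 3)(x + 2)^2, so the eigenvalues are -2 (algebraic multiplicity 2), 3 (algebraic multiplicity 1), 4 (algebraic multiplicity 2).

For λ = -2: rank(A + 2I) = 4, rank((A + 2I)^2) = 3. The eigenspace has dimension 5 - 4 = 1, so there is 1 Jordan block; the rank sequence gives block sizes [2].

For λ = 3: algebraic multiplicity 1 gives one 1×1 block.

For λ = 4: rank(A - 4I) = 3. The eigenspace has dimension 5 - 3 = 2, so there are 2 Jordan blocks; the rank sequence gives block sizes [1, 1].

Assembling the blocks gives the Jordan form J above.

J = [[-2, 1, 0, 0, 0], [0, -2, 0, 0, 0], [0, 0, 3, 0, 0], [0, 0, 0, 4, 0], [0, 0, 0, 0, 4]]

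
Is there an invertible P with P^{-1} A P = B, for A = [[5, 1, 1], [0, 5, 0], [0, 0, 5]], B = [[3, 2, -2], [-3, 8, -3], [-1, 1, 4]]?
Yes.

Two matrices over a field are similar if and only if they have the same invariant factors.

Both A and B have characteristic polynomial (x - 5)^3 and minimal polynomial (x - 5)^2. Computing further, both have invariant factors x - 5, (x - 5)^2. Hence A and B are similar.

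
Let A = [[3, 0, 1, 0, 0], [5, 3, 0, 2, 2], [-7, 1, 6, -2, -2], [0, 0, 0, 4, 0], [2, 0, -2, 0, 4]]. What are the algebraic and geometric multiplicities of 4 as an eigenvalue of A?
algebraic multiplicity 5, geometric multiplicity 3

The characteristic polynomial is (x - 4)^5, so the factor x - 4 appears with exponent 5: the algebraic multiplicity is 5.

rank(A - 4I) = 2, so the eigenspace has dimension 5 - 2 = 3: the geometric multiplicity is 3.

Since 3 < 5, A is not diagonalizable.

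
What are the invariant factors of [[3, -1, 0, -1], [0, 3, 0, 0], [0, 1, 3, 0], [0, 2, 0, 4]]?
The Jordan structure of A has elementary divisors (x - 3)^2, (x - 3), (x - 4). Arranging the block sizes at each eigenvalue in decreasing order and taking row products gives the invariant factors.

Invariant factors (smallest first, each dividing the next): x - 3, (x - 4)(x - 3)^2.

Check: the last factor (x - 4)(x - 3)^2 is the minimal polynomial, and the product (x - 4)(x - 3)^3 is the characteristic polynomial.

x - 3, (x - 4)(x - 3)^2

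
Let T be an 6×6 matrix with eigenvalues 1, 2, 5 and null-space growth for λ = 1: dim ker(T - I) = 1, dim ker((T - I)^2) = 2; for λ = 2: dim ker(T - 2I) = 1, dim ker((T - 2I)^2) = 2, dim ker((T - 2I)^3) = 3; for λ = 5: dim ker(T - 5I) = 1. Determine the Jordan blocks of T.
Jordan blocks: (1, 2), (2, 3), (5, 1)

λ = 1: successive nullity increments [1, 1] count blocks of size ≥ k; block sizes are [2].
λ = 2: successive nullity increments [1, 1, 1] count blocks of size ≥ k; block sizes are [3].
λ = 5: successive nullity increments [1] count blocks of size ≥ k; block sizes are [1].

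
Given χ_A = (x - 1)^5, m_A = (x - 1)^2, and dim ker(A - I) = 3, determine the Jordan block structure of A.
λ = 1: algebraic multiplicity 5 (exponent in χ_A), largest block size 2 (exponent in m_A), 3 blocks (geometric multiplicity). These force block sizes [2, 2, 1].

Jordan blocks: (1, 2), (1, 2), (1, 1)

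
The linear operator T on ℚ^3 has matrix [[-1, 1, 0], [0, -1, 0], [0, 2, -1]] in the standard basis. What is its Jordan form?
The characteristic polynomial is det(xI - A) = (x + 1)^3, so the eigenvalues are -1 (algebraic multiplicity 3).

For λ = -1: rank(A + I) = 1, rank((A + I)^2) = 0. The eigenspace has dimension 3 - 1 = 2, so there are 2 Jordan blocks; the rank sequence gives block sizes [2, 1].

Assembling the blocks gives the Jordan form J above.

J = [[-1, 1, 0], [0, -1, 0], [0, 0, -1]]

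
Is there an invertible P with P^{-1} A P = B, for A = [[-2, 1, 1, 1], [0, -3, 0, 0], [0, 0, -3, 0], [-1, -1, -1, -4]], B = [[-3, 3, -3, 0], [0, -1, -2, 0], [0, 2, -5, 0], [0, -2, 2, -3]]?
Two matrices over a field are similar if and only if they have the same invariant factors.

Both A and B have characteristic polynomial (x + 3)^4 and minimal polynomial (x + 3)^2. Computing further, both have invariant factors x + 3, x + 3, (x + 3)^2. Hence A and B are similar.

Yes.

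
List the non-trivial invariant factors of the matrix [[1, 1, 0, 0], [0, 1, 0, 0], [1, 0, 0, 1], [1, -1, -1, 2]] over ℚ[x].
The Jordan structure of A has elementary divisors (x - 1)^2, (x - 1)^2. Arranging the block sizes at each eigenvalue in decreasing order and taking row products gives the invariant factors.

Invariant factors (smallest first, each dividing the next): (x - 1)^2, (x - 1)^2.

Check: the last factor (x - 1)^2 is the minimal polynomial, and the product (x - 1)^4 is the characteristic polynomial.

(x - 1)^2, (x - 1)^2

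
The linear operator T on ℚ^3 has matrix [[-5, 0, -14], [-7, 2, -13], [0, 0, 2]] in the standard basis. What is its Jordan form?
The characteristic polynomial is det(xI - A) = (x - 2)^2(x + 5), so the eigenvalues are -5 (algebraic multiplicity 1), 2 (algebraic multiplicity 2).

For λ = -5: algebraic multiplicity 1 gives one 1×1 block.

For λ = 2: rank(A - 2I) = 2, rank((A - 2I)^2) = 1. The eigenspace has dimension 3 - 2 = 1, so there is 1 Jordan block; the rank sequence gives block sizes [2].

Assembling the blocks gives the Jordan form J above.

J = [[-5, 0, 0], [0, 2, 1], [0, 0, 2]]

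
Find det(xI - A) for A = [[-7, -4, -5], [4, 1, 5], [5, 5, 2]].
χ_A(x) = (x - 2)(x + 3)^2

xI - A = [[x + 7, 4, 5], [-4, x - 1, -5], [-5, -5, x - 2]].

Expanding det(xI - A) along the first row:
det(xI - A) = + (x + 7)·det([[x - 1, -5], [-5, x - 2]]) - (4)·det([[-4, -5], [-5, x - 2]]) + (5)·det([[-4, x - 1], [-5, -5]]).

Evaluating gives χ_A(x) = x^3 + 4x^2 - 3x - 18 = (x - 2)(x + 3)^2.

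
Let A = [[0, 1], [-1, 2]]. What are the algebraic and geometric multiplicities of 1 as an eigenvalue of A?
The characteristic polynomial is (x - 1)^2, so the factor x - 1 appears with exponent 2: the algebraic multiplicity is 2.

rank(A - I) = 1, so the eigenspace has dimension 2 - 1 = 1: the geometric multiplicity is 1.

Since 1 < 2, A is not diagonalizable.

algebraic multiplicity 2, geometric multiplicity 1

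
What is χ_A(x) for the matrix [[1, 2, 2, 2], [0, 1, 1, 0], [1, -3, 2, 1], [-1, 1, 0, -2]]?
xI - A = [[x - 1, -2, -2, -2], [0, x - 1, -1, 0], [-1, 3, x - 2, -1], [1, -1, 0, x + 2]].

Expanding det(xI - A) along the first row:
det(xI - A) = + (x - 1)·det([[x - 1, -1, 0], [3, x - 2, -1], [-1, 0, x + 2]]) - (-2)·det([[0, -1, 0], [-1, x - 2, -1], [1, 0, x + 2]]) + (-2)·det([[0, x - 1, 0], [-1, 3, -1], [1, -1, x + 2]]) - (-2)·det([[0, x - 1, -1], [-1, 3, x - 2], [1, -1, 0]]).

Evaluating gives χ_A(x) = x^4 - 2x^3 + 2x - 1 = (x - 1)^3(x + 1).

χ_A(x) = (x - 1)^3(x + 1)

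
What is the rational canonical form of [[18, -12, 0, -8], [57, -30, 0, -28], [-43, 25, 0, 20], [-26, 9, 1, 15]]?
The invariant factors of A (the non-unit diagonal entries of the Smith normal form of xI - A over ℚ[x]) are (x - 4)(x - 3)(x + 2)^2, each dividing the next. The characteristic polynomial is their product, (x - 4)(x - 3)(x + 2)^2.

The rational canonical form is the block-diagonal matrix of companion matrices C(f_i):
R = [[0, 0, 0, -48], [1, 0, 0, -20], [0, 1, 0, 12], [0, 0, 1, 3]].

R = [[0, 0, 0, -48], [1, 0, 0, -20], [0, 1, 0, 12], [0, 0, 1, 3]]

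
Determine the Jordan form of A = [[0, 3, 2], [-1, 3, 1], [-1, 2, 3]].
The characteristic polynomial is det(xI - A) = (x - 2)^3, so the eigenvalues are 2 (algebraic multiplicity 3).

For λ = 2: rank(A - 2I) = 2, rank((A - 2I)^2) = 1, rank((A - 2I)^3) = 0. The eigenspace has dimension 3 - 2 = 1, so there is 1 Jordan block; the rank sequence gives block sizes [3].

Assembling the blocks gives the Jordan form J above.

J = [[2, 1, 0], [0, 2, 1], [0, 0, 2]]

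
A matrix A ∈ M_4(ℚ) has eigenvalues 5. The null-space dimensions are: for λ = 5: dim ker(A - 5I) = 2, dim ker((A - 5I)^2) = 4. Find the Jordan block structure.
Jordan blocks: (5, 2), (5, 2)

λ = 5: successive nullity increments [2, 2] count blocks of size ≥ k; block sizes are [2, 2].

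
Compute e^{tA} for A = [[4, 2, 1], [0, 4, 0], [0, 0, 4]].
e^{tA} = [[e^{4*t}, 2*t*e^{4*t}, t*e^{4*t}], [0, e^{4*t}, 0], [0, 0, e^{4*t}]]

A has Jordan form J = [[4, 1, 0], [0, 4, 0], [0, 0, 4]] with A = PJP^{-1}, so e^{tA} = P e^{tJ} P^{-1}.

For a Jordan block J_k(λ), e^{tJ_k(λ)} = e^{λt} · (I + tN + t^2 N^2/2! + ... + t^{k-1} N^{k-1}/(k-1)!) where N is the nilpotent superdiagonal part.

Assembling the blocks and conjugating back gives the entries of e^{tA} as shown above.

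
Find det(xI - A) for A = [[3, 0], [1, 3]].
xI - A = [[x - 3, 0], [-1, x - 3]].

Expanding det(xI - A) along the first row:
det(xI - A) = + (x - 3)·det([[x - 3]]) - (0)·det([[-1]]).

Evaluating gives χ_A(x) = x^2 - 6x + 9 = (x - 3)^2.

χ_A(x) = (x - 3)^2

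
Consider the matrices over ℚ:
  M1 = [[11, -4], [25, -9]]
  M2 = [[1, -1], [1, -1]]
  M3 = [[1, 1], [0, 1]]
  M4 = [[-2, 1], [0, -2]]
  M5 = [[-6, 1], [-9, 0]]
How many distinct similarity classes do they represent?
Characteristic polynomials: χ_{M1} = (x - 1)^2, χ_{M2} = x^2, χ_{M3} = (x - 1)^2, χ_{M4} = (x + 2)^2, χ_{M5} = (x + 3)^2.

{M1, M3}: invariant factors (x - 1)^2.

{M2}: invariant factors x^2.

{M4}: invariant factors (x + 2)^2.

{M5}: invariant factors (x + 3)^2.

Matrices are similar if and only if their invariant-factor lists agree; the partition into similarity classes is {M1, M3}, {M2}, {M4}, {M5}.

4 classes: {M1, M3}, {M2}, {M4}, {M5}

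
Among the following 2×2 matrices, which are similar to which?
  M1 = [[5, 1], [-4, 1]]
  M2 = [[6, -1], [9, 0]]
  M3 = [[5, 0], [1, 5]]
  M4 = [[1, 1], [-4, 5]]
Characteristic polynomials: χ_{M1} = (x - 3)^2, χ_{M2} = (x - 3)^2, χ_{M3} = (x - 5)^2, χ_{M4} = (x - 3)^2.

{M1, M2, M4}: invariant factors (x - 3)^2.

{M3}: invariant factors (x - 5)^2.

Matrices are similar if and only if their invariant-factor lists agree; the partition into similarity classes is {M1, M2, M4}, {M3}.

2 classes: {M1, M2, M4}, {M3}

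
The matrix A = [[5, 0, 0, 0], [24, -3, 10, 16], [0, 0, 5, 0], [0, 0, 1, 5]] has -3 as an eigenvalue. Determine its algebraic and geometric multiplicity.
algebraic multiplicity 1, geometric multiplicity 1

The characteristic polynomial is (x - 5)^3(x + 3), so the factor x + 3 appears with exponent 1: the algebraic multiplicity is 1.

rank(A + 3I) = 3, so the eigenspace has dimension 4 - 3 = 1: the geometric multiplicity is 1.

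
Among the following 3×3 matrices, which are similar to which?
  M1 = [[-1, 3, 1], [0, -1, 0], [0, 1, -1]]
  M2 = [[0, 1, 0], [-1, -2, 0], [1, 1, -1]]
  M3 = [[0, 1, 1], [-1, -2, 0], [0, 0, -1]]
Characteristic polynomials: χ_{M1} = (x + 1)^3, χ_{M2} = (x + 1)^3, χ_{M3} = (x + 1)^3.

{M1, M3}: invariant factors (x + 1)^3.

{M2}: invariant factors x + 1, (x + 1)^2.

Matrices are similar if and only if their invariant-factor lists agree; the partition into similarity classes is {M1, M3}, {M2}.

2 classes: {M1, M3}, {M2}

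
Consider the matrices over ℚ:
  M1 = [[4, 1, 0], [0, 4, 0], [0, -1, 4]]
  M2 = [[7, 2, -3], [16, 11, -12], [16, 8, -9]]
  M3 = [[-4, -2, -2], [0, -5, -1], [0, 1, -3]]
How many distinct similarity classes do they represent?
3 classes: {M1}, {M2}, {M3}

Characteristic polynomials: χ_{M1} = (x - 4)^3, χ_{M2} = (x - 3)^3, χ_{M3} = (x + 4)^3.

{M1}: invariant factors x - 4, (x - 4)^2.

{M2}: invariant factors x - 3, (x - 3)^2.

{M3}: invariant factors x + 4, (x + 4)^2.

Matrices are similar if and only if their invariant-factor lists agree; the partition into similarity classes is {M1}, {M2}, {M3}.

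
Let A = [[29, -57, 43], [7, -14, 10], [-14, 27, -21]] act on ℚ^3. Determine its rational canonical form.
R = [[0, 0, -4], [1, 0, -10], [0, 1, -6]]

The invariant factors of A (the non-unit diagonal entries of the Smith normal form of xI - A over ℚ[x]) are (x + 2)(x^2 + 4x + 2), each dividing the next. The characteristic polynomial is their product, (x + 2)(x^2 + 4x + 2).

The rational canonical form is the block-diagonal matrix of companion matrices C(f_i):
R = [[0, 0, -4], [1, 0, -10], [0, 1, -6]].

Note the characteristic polynomial does not split into linear factors over ℚ, so A has no Jordan form over ℚ; the rational canonical form exists over any field.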